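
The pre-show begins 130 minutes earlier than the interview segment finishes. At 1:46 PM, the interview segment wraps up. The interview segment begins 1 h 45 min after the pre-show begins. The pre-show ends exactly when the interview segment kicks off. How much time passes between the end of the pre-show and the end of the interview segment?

25 minutes

The pre-show starts at 1:46 PM − 130 min = 11:36 AM.
The interview segment starts at 11:36 AM + 105 min = 1:21 PM.
So the pre-show ends at 1:21 PM.
From 1:21 PM to 1:46 PM is 25 minutes.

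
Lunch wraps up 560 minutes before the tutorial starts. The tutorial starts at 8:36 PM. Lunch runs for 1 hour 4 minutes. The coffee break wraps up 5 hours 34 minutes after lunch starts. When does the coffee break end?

Lunch ends at 8:36 PM − 560 min = 11:16 AM.
Lunch starts at 11:16 AM − 64 min = 10:12 AM.
The coffee break ends at 10:12 AM + 334 min = 3:46 PM.

3:46 PM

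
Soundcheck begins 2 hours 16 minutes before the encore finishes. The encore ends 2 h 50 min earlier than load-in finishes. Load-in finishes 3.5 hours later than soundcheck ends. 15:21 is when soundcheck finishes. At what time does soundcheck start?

Load-in ends at 15:21 + 210 min = 18:51.
The encore ends at 18:51 − 170 min = 16:01.
Soundcheck starts at 16:01 − 136 min = 13:45.

13:45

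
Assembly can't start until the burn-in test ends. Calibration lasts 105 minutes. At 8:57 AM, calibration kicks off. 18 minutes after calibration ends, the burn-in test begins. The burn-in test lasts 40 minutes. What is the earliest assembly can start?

Calibration ends at 8:57 AM + 105 min = 10:42 AM.
The burn-in test starts at 10:42 AM + 18 min = 11:00 AM.
The burn-in test ends at 11:00 AM + 40 min = 11:40 AM.
Assembly is bounded by the burn-in test, so the earliest it can start is 11:40 AM.

11:40 AM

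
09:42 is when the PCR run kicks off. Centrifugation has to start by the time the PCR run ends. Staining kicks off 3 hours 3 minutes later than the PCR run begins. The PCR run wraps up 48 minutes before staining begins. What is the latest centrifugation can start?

11:57

Staining starts at 09:42 + 183 min = 12:45.
The PCR run ends at 12:45 − 48 min = 11:57.
Centrifugation is bounded by the PCR run, so the latest it can start is 11:57.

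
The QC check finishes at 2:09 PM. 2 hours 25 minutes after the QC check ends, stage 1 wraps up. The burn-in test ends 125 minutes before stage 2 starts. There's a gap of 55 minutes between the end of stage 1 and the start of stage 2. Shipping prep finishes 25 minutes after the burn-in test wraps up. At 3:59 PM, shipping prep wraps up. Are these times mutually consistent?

No

Stage 1 ends at 2:09 PM + 145 min = 4:34 PM.
Stage 2 starts at 4:34 PM + 55 min = 5:29 PM.
The burn-in test ends at 5:29 PM − 125 min = 3:24 PM.
Shipping prep ends at 3:24 PM + 25 min = 3:49 PM.
But shipping prep is also said to end at 3:59 PM — a 10-minute conflict.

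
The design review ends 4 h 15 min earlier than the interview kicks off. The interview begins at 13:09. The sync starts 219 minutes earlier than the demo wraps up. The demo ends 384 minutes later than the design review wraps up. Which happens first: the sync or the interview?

The design review ends at 13:09 − 255 min = 08:54.
The demo ends at 08:54 + 384 min = 15:18.
The sync starts at 15:18 − 219 min = 11:39.
The sync starts at 11:39 and the interview starts at 13:09, so the sync is first.

the sync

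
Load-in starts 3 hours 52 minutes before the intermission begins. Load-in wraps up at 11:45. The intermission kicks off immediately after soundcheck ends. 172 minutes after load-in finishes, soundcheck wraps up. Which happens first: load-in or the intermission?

load-in

Soundcheck ends at 11:45 + 172 min = 14:37.
So the intermission starts at 14:37.
Load-in starts at 14:37 − 232 min = 10:45.
Load-in starts at 10:45 and the intermission starts at 14:37, so load-in is first.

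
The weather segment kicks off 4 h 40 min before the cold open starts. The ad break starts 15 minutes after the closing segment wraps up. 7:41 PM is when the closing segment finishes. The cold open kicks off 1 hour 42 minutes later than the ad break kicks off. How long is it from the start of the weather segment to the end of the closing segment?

163 minutes

The ad break starts at 7:41 PM + 15 min = 7:56 PM.
The cold open starts at 7:56 PM + 102 min = 9:38 PM.
The weather segment starts at 9:38 PM − 280 min = 4:58 PM.
From 4:58 PM to 7:41 PM is 163 minutes.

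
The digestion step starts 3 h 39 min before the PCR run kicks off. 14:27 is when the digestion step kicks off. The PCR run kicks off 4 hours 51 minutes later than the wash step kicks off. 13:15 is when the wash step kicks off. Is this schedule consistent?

Yes

The PCR run starts at 13:15 + 291 min = 18:06.
The digestion step starts at 18:06 − 219 min = 14:27.
That matches the stated 14:27, so the schedule is consistent.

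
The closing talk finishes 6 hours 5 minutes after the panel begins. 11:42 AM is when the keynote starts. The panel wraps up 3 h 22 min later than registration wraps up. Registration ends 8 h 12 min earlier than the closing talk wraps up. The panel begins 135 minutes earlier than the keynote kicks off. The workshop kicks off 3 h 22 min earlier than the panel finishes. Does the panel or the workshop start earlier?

The panel starts at 11:42 AM − 135 min = 9:27 AM.
The closing talk ends at 9:27 AM + 365 min = 3:32 PM.
Registration ends at 3:32 PM − 492 min = 7:20 AM.
The panel ends at 7:20 AM + 202 min = 10:42 AM.
The workshop starts at 10:42 AM − 202 min = 7:20 AM.
The panel starts at 9:27 AM and the workshop starts at 7:20 AM, so the workshop is first.

the workshop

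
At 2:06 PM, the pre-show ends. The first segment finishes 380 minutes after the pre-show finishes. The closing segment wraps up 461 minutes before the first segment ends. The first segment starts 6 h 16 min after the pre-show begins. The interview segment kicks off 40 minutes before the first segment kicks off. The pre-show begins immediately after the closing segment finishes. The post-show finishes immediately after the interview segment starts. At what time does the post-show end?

6:21 PM

The first segment ends at 2:06 PM + 380 min = 8:26 PM.
The closing segment ends at 8:26 PM − 461 min = 12:45 PM.
So the pre-show starts at 12:45 PM.
The first segment starts at 12:45 PM + 376 min = 7:01 PM.
The interview segment starts at 7:01 PM − 40 min = 6:21 PM.
So the post-show ends at 6:21 PM.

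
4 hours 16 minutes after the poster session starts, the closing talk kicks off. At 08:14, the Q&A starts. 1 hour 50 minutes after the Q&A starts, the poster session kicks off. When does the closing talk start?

The poster session starts at 08:14 + 110 min = 10:04.
The closing talk starts at 10:04 + 256 min = 14:20.

14:20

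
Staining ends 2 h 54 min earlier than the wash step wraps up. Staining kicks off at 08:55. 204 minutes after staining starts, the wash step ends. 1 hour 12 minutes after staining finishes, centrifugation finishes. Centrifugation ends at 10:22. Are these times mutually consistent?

No

The wash step ends at 08:55 + 204 min = 12:19.
Staining ends at 12:19 − 174 min = 09:25.
Centrifugation ends at 09:25 + 72 min = 10:37.
But centrifugation is also said to end at 10:22 — a 15-minute conflict.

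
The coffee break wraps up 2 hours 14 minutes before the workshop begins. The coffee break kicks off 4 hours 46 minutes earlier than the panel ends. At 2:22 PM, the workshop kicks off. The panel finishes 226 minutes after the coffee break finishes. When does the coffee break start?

11:08 AM

The coffee break ends at 2:22 PM − 134 min = 12:08 PM.
The panel ends at 12:08 PM + 226 min = 3:54 PM.
The coffee break starts at 3:54 PM − 286 min = 11:08 AM.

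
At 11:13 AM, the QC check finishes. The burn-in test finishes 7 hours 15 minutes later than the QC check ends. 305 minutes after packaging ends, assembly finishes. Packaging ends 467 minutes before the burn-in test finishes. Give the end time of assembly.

The burn-in test ends at 11:13 AM + 435 min = 6:28 PM.
Packaging ends at 6:28 PM − 467 min = 10:41 AM.
Assembly ends at 10:41 AM + 305 min = 3:46 PM.

3:46 PM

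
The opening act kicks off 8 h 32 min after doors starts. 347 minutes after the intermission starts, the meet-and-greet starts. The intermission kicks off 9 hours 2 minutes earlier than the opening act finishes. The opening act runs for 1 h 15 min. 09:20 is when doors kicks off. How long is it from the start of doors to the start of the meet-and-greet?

The opening act starts at 09:20 + 512 min = 17:52.
The opening act ends at 17:52 + 75 min = 19:07.
The intermission starts at 19:07 − 542 min = 10:05.
The meet-and-greet starts at 10:05 + 347 min = 15:52.
From 09:20 to 15:52 is 392 minutes.

392 minutes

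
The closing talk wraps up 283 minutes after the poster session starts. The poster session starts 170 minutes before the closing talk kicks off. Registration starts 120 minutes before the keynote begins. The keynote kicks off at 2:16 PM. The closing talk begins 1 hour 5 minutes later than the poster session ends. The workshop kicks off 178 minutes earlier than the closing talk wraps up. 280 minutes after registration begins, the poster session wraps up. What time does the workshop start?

Registration starts at 2:16 PM − 120 min = 12:16 PM.
The poster session ends at 12:16 PM + 280 min = 4:56 PM.
The closing talk starts at 4:56 PM + 65 min = 6:01 PM.
The poster session starts at 6:01 PM − 170 min = 3:11 PM.
The closing talk ends at 3:11 PM + 283 min = 7:54 PM.
The workshop starts at 7:54 PM − 178 min = 4:56 PM.

4:56 PM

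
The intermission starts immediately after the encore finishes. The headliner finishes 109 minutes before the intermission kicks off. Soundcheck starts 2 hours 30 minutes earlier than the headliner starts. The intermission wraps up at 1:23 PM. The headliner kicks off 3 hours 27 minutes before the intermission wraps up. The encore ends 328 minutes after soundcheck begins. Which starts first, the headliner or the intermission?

The headliner starts at 1:23 PM − 207 min = 9:56 AM.
Soundcheck starts at 9:56 AM − 150 min = 7:26 AM.
The encore ends at 7:26 AM + 328 min = 12:54 PM.
So the intermission starts at 12:54 PM.
The headliner starts at 9:56 AM and the intermission starts at 12:54 PM, so the headliner is first.

the headliner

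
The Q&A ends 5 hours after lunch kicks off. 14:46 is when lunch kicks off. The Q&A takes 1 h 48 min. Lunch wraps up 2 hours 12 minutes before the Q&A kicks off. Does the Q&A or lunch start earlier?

lunch

The Q&A ends at 14:46 + 300 min = 19:46.
The Q&A starts at 19:46 − 108 min = 17:58.
The Q&A starts at 17:58 and lunch starts at 14:46, so lunch is first.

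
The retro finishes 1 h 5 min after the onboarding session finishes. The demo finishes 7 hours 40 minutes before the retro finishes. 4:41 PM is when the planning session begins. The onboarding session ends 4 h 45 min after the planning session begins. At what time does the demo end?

2:51 PM

The onboarding session ends at 4:41 PM + 285 min = 9:26 PM.
The retro ends at 9:26 PM + 65 min = 10:31 PM.
The demo ends at 10:31 PM − 460 min = 2:51 PM.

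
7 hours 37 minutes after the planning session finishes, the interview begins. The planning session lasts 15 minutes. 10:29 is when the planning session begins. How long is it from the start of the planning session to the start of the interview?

7 h 52 min

The planning session ends at 10:29 + 15 min = 10:44.
The interview starts at 10:44 + 457 min = 18:21.
From 10:29 to 18:21 is 7 h 52 min.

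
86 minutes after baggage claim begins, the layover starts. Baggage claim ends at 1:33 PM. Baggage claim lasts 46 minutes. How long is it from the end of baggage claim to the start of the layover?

40 minutes

Baggage claim starts at 1:33 PM − 46 min = 12:47 PM.
The layover starts at 12:47 PM + 86 min = 2:13 PM.
From 1:33 PM to 2:13 PM is 40 minutes.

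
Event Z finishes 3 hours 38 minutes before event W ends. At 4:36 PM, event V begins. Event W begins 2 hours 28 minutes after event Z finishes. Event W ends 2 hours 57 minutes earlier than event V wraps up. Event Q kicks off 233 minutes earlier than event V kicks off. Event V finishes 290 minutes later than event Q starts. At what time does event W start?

Event Q starts at 4:36 PM − 233 min = 12:43 PM.
Event V ends at 12:43 PM + 290 min = 5:33 PM.
Event W ends at 5:33 PM − 177 min = 2:36 PM.
Event Z ends at 2:36 PM − 218 min = 10:58 AM.
Event W starts at 10:58 AM + 148 min = 1:26 PM.

1:26 PM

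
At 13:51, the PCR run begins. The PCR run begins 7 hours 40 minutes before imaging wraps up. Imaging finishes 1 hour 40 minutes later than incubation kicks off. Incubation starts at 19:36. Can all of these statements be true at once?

No

Imaging ends at 19:36 + 100 min = 21:16.
The PCR run starts at 21:16 − 460 min = 13:36.
But the PCR run is also said to start at 13:51 — a 15-minute conflict.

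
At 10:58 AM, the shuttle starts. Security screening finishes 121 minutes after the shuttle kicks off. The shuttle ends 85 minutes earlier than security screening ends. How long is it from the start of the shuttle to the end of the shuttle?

Security screening ends at 10:58 AM + 121 min = 12:59 PM.
The shuttle ends at 12:59 PM − 85 min = 11:34 AM.
From 10:58 AM to 11:34 AM is 36 minutes.

36 minutes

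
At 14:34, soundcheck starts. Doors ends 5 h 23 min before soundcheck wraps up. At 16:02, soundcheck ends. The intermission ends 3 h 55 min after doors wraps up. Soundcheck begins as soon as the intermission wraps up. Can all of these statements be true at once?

Yes

Doors ends at 16:02 − 323 min = 10:39.
The intermission ends at 10:39 + 235 min = 14:34.
So soundcheck starts at 14:34.
That matches the stated 14:34, so the schedule is consistent.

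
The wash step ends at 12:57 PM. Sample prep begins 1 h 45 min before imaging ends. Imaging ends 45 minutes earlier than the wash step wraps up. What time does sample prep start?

Imaging ends at 12:57 PM − 45 min = 12:12 PM.
Sample prep starts at 12:12 PM − 105 min = 10:27 AM.

10:27 AM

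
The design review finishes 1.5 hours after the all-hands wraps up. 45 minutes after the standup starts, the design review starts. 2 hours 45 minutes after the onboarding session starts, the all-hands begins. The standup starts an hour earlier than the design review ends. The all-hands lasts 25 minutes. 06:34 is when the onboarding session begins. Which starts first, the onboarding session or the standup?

the onboarding session

The all-hands starts at 06:34 + 165 min = 09:19.
The all-hands ends at 09:19 + 25 min = 09:44.
The design review ends at 09:44 + 90 min = 11:14.
The standup starts at 11:14 − 60 min = 10:14.
The onboarding session starts at 06:34 and the standup starts at 10:14, so the onboarding session is first.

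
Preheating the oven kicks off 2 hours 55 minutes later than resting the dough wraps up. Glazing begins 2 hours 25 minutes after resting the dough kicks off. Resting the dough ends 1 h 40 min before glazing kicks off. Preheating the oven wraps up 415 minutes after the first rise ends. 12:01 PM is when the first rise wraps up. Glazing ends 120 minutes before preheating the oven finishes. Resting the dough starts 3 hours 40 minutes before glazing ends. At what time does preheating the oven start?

Preheating the oven ends at 12:01 PM + 415 min = 6:56 PM.
Glazing ends at 6:56 PM − 120 min = 4:56 PM.
Resting the dough starts at 4:56 PM − 220 min = 1:16 PM.
Glazing starts at 1:16 PM + 145 min = 3:41 PM.
Resting the dough ends at 3:41 PM − 100 min = 2:01 PM.
Preheating the oven starts at 2:01 PM + 175 min = 4:56 PM.

4:56 PM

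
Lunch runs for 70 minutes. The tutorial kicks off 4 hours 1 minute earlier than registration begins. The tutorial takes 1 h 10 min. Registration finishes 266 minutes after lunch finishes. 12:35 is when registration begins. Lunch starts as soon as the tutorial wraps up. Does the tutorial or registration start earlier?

the tutorial

The tutorial starts at 12:35 − 241 min = 08:34.
The tutorial starts at 08:34 and registration starts at 12:35, so the tutorial is first.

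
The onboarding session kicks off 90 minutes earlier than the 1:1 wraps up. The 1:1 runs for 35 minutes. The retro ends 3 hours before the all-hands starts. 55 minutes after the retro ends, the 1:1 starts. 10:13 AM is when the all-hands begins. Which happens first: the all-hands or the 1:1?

The retro ends at 10:13 AM − 180 min = 7:13 AM.
The 1:1 starts at 7:13 AM + 55 min = 8:08 AM.
The all-hands starts at 10:13 AM and the 1:1 starts at 8:08 AM, so the 1:1 is first.

the 1:1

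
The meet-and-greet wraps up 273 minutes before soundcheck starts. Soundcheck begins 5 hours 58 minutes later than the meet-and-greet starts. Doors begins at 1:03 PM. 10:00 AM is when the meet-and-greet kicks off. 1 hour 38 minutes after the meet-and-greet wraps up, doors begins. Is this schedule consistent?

Soundcheck starts at 10:00 AM + 358 min = 3:58 PM.
The meet-and-greet ends at 3:58 PM − 273 min = 11:25 AM.
Doors starts at 11:25 AM + 98 min = 1:03 PM.
That matches the stated 1:03 PM, so the schedule is consistent.

Yes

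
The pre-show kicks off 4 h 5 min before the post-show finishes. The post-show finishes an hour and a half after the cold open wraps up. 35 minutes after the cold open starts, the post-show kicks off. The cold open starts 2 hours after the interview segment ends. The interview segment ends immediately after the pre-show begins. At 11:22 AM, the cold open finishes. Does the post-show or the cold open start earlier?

The post-show ends at 11:22 AM + 90 min = 12:52 PM.
The pre-show starts at 12:52 PM − 245 min = 8:47 AM.
So the interview segment ends at 8:47 AM.
The cold open starts at 8:47 AM + 120 min = 10:47 AM.
The post-show starts at 10:47 AM + 35 min = 11:22 AM.
The post-show starts at 11:22 AM and the cold open starts at 10:47 AM, so the cold open is first.

the cold open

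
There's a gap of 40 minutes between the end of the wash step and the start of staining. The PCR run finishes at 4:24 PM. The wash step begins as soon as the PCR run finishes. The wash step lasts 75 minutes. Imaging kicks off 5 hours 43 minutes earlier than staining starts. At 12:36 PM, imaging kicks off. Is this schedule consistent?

The wash step starts at 4:24 PM.
The wash step ends at 4:24 PM + 75 min = 5:39 PM.
Staining starts at 5:39 PM + 40 min = 6:19 PM.
Imaging starts at 6:19 PM − 343 min = 12:36 PM.
That matches the stated 12:36 PM, so the schedule is consistent.

Yes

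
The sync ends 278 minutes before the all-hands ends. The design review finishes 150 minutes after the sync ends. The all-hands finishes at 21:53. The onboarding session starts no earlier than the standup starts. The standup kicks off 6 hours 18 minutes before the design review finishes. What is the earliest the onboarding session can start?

13:27

The sync ends at 21:53 − 278 min = 17:15.
The design review ends at 17:15 + 150 min = 19:45.
The standup starts at 19:45 − 378 min = 13:27.
The onboarding session is bounded by the standup, so the earliest it can start is 13:27.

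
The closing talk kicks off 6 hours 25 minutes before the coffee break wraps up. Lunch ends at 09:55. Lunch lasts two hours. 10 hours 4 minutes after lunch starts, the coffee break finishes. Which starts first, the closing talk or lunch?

Lunch starts at 09:55 − 120 min = 07:55.
The coffee break ends at 07:55 + 604 min = 17:59.
The closing talk starts at 17:59 − 385 min = 11:34.
The closing talk starts at 11:34 and lunch starts at 07:55, so lunch is first.

lunch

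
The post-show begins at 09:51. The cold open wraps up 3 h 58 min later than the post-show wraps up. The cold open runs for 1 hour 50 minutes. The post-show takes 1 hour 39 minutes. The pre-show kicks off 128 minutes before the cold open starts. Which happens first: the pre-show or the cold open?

the pre-show

The post-show ends at 09:51 + 99 min = 11:30.
The cold open ends at 11:30 + 238 min = 15:28.
The cold open starts at 15:28 − 110 min = 13:38.
The pre-show starts at 13:38 − 128 min = 11:30.
The pre-show starts at 11:30 and the cold open starts at 13:38, so the pre-show is first.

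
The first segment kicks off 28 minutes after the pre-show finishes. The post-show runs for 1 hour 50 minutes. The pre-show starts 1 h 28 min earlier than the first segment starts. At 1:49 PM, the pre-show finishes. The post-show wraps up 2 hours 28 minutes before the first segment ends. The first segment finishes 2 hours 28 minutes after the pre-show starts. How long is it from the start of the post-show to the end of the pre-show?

The first segment starts at 1:49 PM + 28 min = 2:17 PM.
The pre-show starts at 2:17 PM − 88 min = 12:49 PM.
The first segment ends at 12:49 PM + 148 min = 3:17 PM.
The post-show ends at 3:17 PM − 148 min = 12:49 PM.
The post-show starts at 12:49 PM − 110 min = 10:59 AM.
From 10:59 AM to 1:49 PM is 170 minutes.

170 minutes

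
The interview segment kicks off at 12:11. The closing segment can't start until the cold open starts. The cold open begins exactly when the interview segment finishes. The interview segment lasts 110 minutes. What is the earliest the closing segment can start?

14:01

The interview segment ends at 12:11 + 110 min = 14:01.
So the cold open starts at 14:01.
The closing segment is bounded by the cold open, so the earliest it can start is 14:01.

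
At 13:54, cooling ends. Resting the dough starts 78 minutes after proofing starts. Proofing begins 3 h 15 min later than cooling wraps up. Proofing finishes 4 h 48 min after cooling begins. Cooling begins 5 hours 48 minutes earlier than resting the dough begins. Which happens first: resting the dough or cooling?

cooling

Proofing starts at 13:54 + 195 min = 17:09.
Resting the dough starts at 17:09 + 78 min = 18:27.
Cooling starts at 18:27 − 348 min = 12:39.
Resting the dough starts at 18:27 and cooling starts at 12:39, so cooling is first.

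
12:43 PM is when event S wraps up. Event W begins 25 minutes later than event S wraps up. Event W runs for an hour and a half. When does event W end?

2:38 PM

Event W starts at 12:43 PM + 25 min = 1:08 PM.
Event W ends at 1:08 PM + 90 min = 2:38 PM.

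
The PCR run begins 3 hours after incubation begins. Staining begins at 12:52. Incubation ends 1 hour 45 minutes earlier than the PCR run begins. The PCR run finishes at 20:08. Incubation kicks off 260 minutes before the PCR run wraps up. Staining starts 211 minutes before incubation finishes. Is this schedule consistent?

Incubation starts at 20:08 − 260 min = 15:48.
The PCR run starts at 15:48 + 180 min = 18:48.
Incubation ends at 18:48 − 105 min = 17:03.
Staining starts at 17:03 − 211 min = 13:32.
But staining is also said to start at 12:52 — a 40-minute conflict.

No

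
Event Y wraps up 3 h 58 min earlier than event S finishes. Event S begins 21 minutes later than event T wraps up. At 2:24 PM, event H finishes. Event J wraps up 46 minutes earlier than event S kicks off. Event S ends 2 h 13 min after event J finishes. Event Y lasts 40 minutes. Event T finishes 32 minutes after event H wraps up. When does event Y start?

Event T ends at 2:24 PM + 32 min = 2:56 PM.
Event S starts at 2:56 PM + 21 min = 3:17 PM.
Event J ends at 3:17 PM − 46 min = 2:31 PM.
Event S ends at 2:31 PM + 133 min = 4:44 PM.
Event Y ends at 4:44 PM − 238 min = 12:46 PM.
Event Y starts at 12:46 PM − 40 min = 12:06 PM.

12:06 PM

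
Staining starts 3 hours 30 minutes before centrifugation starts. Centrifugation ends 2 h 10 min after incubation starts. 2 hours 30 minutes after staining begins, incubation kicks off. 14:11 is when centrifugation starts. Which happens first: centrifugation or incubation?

Staining starts at 14:11 − 210 min = 10:41.
Incubation starts at 10:41 + 150 min = 13:11.
Centrifugation starts at 14:11 and incubation starts at 13:11, so incubation is first.

incubation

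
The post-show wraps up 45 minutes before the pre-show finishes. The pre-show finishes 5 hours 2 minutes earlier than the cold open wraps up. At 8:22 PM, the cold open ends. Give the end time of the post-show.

The pre-show ends at 8:22 PM − 302 min = 3:20 PM.
The post-show ends at 3:20 PM − 45 min = 2:35 PM.

2:35 PM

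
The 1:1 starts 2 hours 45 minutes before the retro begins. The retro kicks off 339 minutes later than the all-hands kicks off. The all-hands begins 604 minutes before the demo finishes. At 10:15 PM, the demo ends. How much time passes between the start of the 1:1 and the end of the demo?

7 hours 10 minutes

The all-hands starts at 10:15 PM − 604 min = 12:11 PM.
The retro starts at 12:11 PM + 339 min = 5:50 PM.
The 1:1 starts at 5:50 PM − 165 min = 3:05 PM.
From 3:05 PM to 10:15 PM is 7 hours 10 minutes.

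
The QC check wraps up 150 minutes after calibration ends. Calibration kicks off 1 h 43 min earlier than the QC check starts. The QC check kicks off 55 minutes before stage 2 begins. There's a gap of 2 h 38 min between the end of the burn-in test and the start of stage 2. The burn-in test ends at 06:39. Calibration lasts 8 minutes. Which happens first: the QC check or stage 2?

the QC check

Stage 2 starts at 06:39 + 158 min = 09:17.
The QC check starts at 09:17 − 55 min = 08:22.
The QC check starts at 08:22 and stage 2 starts at 09:17, so the QC check is first.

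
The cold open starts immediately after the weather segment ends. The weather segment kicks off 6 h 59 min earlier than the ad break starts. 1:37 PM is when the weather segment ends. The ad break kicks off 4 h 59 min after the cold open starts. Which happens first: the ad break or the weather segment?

the weather segment

The cold open starts at 1:37 PM.
The ad break starts at 1:37 PM + 299 min = 6:36 PM.
The weather segment starts at 6:36 PM − 419 min = 11:37 AM.
The ad break starts at 6:36 PM and the weather segment starts at 11:37 AM, so the weather segment is first.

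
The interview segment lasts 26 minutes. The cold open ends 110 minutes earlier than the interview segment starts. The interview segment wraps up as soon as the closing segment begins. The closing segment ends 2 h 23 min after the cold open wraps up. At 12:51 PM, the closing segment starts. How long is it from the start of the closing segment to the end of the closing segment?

7 minutes

The interview segment ends at 12:51 PM.
The interview segment starts at 12:51 PM − 26 min = 12:25 PM.
The cold open ends at 12:25 PM − 110 min = 10:35 AM.
The closing segment ends at 10:35 AM + 143 min = 12:58 PM.
From 12:51 PM to 12:58 PM is 7 minutes.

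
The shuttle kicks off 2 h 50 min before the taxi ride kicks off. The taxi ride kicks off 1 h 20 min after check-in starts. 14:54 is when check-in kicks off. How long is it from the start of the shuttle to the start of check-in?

The taxi ride starts at 14:54 + 80 min = 16:14.
The shuttle starts at 16:14 − 170 min = 13:24.
From 13:24 to 14:54 is 1.5 hours.

1.5 hours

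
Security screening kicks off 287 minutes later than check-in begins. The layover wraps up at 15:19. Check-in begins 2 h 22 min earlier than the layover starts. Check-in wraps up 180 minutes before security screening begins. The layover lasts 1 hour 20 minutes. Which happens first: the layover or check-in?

The layover starts at 15:19 − 80 min = 13:59.
Check-in starts at 13:59 − 142 min = 11:37.
The layover starts at 13:59 and check-in starts at 11:37, so check-in is first.

check-in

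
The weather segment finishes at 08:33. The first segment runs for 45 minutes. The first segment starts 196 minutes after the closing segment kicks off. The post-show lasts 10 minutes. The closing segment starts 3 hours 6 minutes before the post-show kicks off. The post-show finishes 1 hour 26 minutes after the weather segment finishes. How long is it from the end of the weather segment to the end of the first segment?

The post-show ends at 08:33 + 86 min = 09:59.
The post-show starts at 09:59 − 10 min = 09:49.
The closing segment starts at 09:49 − 186 min = 06:43.
The first segment starts at 06:43 + 196 min = 09:59.
The first segment ends at 09:59 + 45 min = 10:44.
From 08:33 to 10:44 is 2 h 11 min.

2 h 11 min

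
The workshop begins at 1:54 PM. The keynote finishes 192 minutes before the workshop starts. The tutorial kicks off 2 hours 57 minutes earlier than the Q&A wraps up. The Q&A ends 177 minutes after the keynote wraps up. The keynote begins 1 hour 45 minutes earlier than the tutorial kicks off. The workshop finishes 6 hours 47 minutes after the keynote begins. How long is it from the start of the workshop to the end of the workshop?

1 hour 50 minutes

The keynote ends at 1:54 PM − 192 min = 10:42 AM.
The Q&A ends at 10:42 AM + 177 min = 1:39 PM.
The tutorial starts at 1:39 PM − 177 min = 10:42 AM.
The keynote starts at 10:42 AM − 105 min = 8:57 AM.
The workshop ends at 8:57 AM + 407 min = 3:44 PM.
From 1:54 PM to 3:44 PM is 1 hour 50 minutes.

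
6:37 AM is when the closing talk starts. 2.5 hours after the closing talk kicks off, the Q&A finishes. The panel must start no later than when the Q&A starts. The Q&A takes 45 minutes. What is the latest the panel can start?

The Q&A ends at 6:37 AM + 150 min = 9:07 AM.
The Q&A starts at 9:07 AM − 45 min = 8:22 AM.
The panel is bounded by the Q&A, so the latest it can start is 8:22 AM.

8:22 AM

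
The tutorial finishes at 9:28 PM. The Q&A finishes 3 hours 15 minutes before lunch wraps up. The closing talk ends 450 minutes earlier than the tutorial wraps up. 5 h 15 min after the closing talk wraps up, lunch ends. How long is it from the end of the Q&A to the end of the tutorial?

The closing talk ends at 9:28 PM − 450 min = 1:58 PM.
Lunch ends at 1:58 PM + 315 min = 7:13 PM.
The Q&A ends at 7:13 PM − 195 min = 3:58 PM.
From 3:58 PM to 9:28 PM is 5 h 30 min.

5 h 30 min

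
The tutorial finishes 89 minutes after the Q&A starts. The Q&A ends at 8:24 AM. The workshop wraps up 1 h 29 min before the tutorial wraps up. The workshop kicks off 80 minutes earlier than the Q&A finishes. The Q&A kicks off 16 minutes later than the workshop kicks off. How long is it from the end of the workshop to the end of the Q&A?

64 minutes

The workshop starts at 8:24 AM − 80 min = 7:04 AM.
The Q&A starts at 7:04 AM + 16 min = 7:20 AM.
The tutorial ends at 7:20 AM + 89 min = 8:49 AM.
The workshop ends at 8:49 AM − 89 min = 7:20 AM.
From 7:20 AM to 8:24 AM is 64 minutes.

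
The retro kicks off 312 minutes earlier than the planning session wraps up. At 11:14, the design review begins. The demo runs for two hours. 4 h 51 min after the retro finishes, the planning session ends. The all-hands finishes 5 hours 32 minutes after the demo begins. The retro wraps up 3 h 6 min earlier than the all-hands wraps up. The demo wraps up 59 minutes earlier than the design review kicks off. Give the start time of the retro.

10:20

The demo ends at 11:14 − 59 min = 10:15.
The demo starts at 10:15 − 120 min = 08:15.
The all-hands ends at 08:15 + 332 min = 13:47.
The retro ends at 13:47 − 186 min = 10:41.
The planning session ends at 10:41 + 291 min = 15:32.
The retro starts at 15:32 − 312 min = 10:20.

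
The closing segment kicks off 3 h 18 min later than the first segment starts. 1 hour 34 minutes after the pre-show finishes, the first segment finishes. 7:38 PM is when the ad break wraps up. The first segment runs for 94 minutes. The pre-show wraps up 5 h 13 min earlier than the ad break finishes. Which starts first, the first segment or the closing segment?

the first segment

The pre-show ends at 7:38 PM − 313 min = 2:25 PM.
The first segment ends at 2:25 PM + 94 min = 3:59 PM.
The first segment starts at 3:59 PM − 94 min = 2:25 PM.
The closing segment starts at 2:25 PM + 198 min = 5:43 PM.
The first segment starts at 2:25 PM and the closing segment starts at 5:43 PM, so the first segment is first.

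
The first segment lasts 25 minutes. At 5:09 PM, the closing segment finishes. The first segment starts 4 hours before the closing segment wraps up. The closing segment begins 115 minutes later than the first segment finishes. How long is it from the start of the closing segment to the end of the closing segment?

The first segment starts at 5:09 PM − 240 min = 1:09 PM.
The first segment ends at 1:09 PM + 25 min = 1:34 PM.
The closing segment starts at 1:34 PM + 115 min = 3:29 PM.
From 3:29 PM to 5:09 PM is 100 minutes.

100 minutes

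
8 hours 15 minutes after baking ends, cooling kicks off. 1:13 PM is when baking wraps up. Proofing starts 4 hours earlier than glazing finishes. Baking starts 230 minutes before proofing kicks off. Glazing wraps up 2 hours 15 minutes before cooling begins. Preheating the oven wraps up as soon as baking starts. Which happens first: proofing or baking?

Cooling starts at 1:13 PM + 495 min = 9:28 PM.
Glazing ends at 9:28 PM − 135 min = 7:13 PM.
Proofing starts at 7:13 PM − 240 min = 3:13 PM.
Baking starts at 3:13 PM − 230 min = 11:23 AM.
Proofing starts at 3:13 PM and baking starts at 11:23 AM, so baking is first.

baking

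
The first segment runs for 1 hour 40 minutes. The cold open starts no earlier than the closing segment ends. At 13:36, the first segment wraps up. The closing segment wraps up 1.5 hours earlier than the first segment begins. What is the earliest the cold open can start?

10:26

The first segment starts at 13:36 − 100 min = 11:56.
The closing segment ends at 11:56 − 90 min = 10:26.
The cold open is bounded by the closing segment, so the earliest it can start is 10:26.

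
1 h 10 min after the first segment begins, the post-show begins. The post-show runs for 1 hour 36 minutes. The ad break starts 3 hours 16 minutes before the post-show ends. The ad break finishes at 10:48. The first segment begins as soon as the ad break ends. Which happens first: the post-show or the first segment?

The first segment starts at 10:48.
The post-show starts at 10:48 + 70 min = 11:58.
The post-show starts at 11:58 and the first segment starts at 10:48, so the first segment is first.

the first segment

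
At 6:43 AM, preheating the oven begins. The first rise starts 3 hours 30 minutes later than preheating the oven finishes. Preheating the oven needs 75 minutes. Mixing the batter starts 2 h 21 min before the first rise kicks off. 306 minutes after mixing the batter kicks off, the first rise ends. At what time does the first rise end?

Preheating the oven ends at 6:43 AM + 75 min = 7:58 AM.
The first rise starts at 7:58 AM + 210 min = 11:28 AM.
Mixing the batter starts at 11:28 AM − 141 min = 9:07 AM.
The first rise ends at 9:07 AM + 306 min = 2:13 PM.

2:13 PM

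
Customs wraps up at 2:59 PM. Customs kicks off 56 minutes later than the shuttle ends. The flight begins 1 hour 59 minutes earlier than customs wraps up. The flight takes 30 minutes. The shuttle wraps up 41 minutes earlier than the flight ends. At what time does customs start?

1:45 PM

The flight starts at 2:59 PM − 119 min = 1:00 PM.
The flight ends at 1:00 PM + 30 min = 1:30 PM.
The shuttle ends at 1:30 PM − 41 min = 12:49 PM.
Customs starts at 12:49 PM + 56 min = 1:45 PM.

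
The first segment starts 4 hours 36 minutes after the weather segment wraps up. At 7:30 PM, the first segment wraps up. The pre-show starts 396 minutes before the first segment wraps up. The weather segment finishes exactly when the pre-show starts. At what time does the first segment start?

The pre-show starts at 7:30 PM − 396 min = 12:54 PM.
So the weather segment ends at 12:54 PM.
The first segment starts at 12:54 PM + 276 min = 5:30 PM.

5:30 PM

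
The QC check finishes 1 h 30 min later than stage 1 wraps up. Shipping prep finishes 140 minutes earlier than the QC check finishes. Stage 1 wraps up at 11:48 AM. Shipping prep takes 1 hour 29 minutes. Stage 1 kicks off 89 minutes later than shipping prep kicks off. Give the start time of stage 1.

10:58 AM

The QC check ends at 11:48 AM + 90 min = 1:18 PM.
Shipping prep ends at 1:18 PM − 140 min = 10:58 AM.
Shipping prep starts at 10:58 AM − 89 min = 9:29 AM.
Stage 1 starts at 9:29 AM + 89 min = 10:58 AM.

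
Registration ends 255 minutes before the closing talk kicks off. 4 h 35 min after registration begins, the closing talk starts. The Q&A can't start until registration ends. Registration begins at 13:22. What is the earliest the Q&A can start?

The closing talk starts at 13:22 + 275 min = 17:57.
Registration ends at 17:57 − 255 min = 13:42.
The Q&A is bounded by registration, so the earliest it can start is 13:42.

13:42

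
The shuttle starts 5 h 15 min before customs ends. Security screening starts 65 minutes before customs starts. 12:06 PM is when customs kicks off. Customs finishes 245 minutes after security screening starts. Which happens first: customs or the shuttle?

Security screening starts at 12:06 PM − 65 min = 11:01 AM.
Customs ends at 11:01 AM + 245 min = 3:06 PM.
The shuttle starts at 3:06 PM − 315 min = 9:51 AM.
Customs starts at 12:06 PM and the shuttle starts at 9:51 AM, so the shuttle is first.

the shuttle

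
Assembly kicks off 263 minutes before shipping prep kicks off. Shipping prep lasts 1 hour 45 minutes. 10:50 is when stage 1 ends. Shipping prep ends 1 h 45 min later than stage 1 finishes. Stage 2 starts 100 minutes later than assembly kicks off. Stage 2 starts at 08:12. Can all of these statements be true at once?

No

Shipping prep ends at 10:50 + 105 min = 12:35.
Shipping prep starts at 12:35 − 105 min = 10:50.
Assembly starts at 10:50 − 263 min = 06:27.
Stage 2 starts at 06:27 + 100 min = 08:07.
But stage 2 is also said to start at 08:12 — a 5-minute conflict.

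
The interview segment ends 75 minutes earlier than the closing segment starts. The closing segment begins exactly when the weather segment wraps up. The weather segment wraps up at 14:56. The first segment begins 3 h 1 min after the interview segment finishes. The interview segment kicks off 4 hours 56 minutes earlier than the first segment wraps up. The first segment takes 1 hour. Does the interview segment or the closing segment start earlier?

the interview segment

The closing segment starts at 14:56.
The interview segment ends at 14:56 − 75 min = 13:41.
The first segment starts at 13:41 + 181 min = 16:42.
The first segment ends at 16:42 + 60 min = 17:42.
The interview segment starts at 17:42 − 296 min = 12:46.
The interview segment starts at 12:46 and the closing segment starts at 14:56, so the interview segment is first.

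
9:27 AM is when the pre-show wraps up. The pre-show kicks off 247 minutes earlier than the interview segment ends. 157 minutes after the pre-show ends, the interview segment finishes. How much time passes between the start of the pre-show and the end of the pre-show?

1 h 30 min

The interview segment ends at 9:27 AM + 157 min = 12:04 PM.
The pre-show starts at 12:04 PM − 247 min = 7:57 AM.
From 7:57 AM to 9:27 AM is 1 h 30 min.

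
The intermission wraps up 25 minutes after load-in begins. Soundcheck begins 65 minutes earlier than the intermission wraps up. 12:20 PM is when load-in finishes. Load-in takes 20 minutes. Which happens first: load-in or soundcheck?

soundcheck

Load-in starts at 12:20 PM − 20 min = 12:00 PM.
The intermission ends at 12:00 PM + 25 min = 12:25 PM.
Soundcheck starts at 12:25 PM − 65 min = 11:20 AM.
Load-in starts at 12:00 PM and soundcheck starts at 11:20 AM, so soundcheck is first.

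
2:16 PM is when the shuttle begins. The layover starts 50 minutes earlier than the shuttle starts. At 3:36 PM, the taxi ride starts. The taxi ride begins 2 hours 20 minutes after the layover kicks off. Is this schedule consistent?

The layover starts at 2:16 PM − 50 min = 1:26 PM.
The taxi ride starts at 1:26 PM + 140 min = 3:46 PM.
But the taxi ride is also said to start at 3:36 PM — a 10-minute conflict.

No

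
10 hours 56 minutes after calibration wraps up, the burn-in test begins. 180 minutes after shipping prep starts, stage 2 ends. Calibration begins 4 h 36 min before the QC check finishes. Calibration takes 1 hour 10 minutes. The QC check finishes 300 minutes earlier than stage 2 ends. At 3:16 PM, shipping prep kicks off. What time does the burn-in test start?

8:46 PM

Stage 2 ends at 3:16 PM + 180 min = 6:16 PM.
The QC check ends at 6:16 PM − 300 min = 1:16 PM.
Calibration starts at 1:16 PM − 276 min = 8:40 AM.
Calibration ends at 8:40 AM + 70 min = 9:50 AM.
The burn-in test starts at 9:50 AM + 656 min = 8:46 PM.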